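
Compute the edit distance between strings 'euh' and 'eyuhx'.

Let D[i][j] be the edit distance between the first i characters of 'euh' and the first j characters of 'eyuhx', with D[i][0] = i, D[0][j] = j, and D[i][j] = D[i-1][j-1] if the characters match, else 1 + min(D[i-1][j], D[i][j-1], D[i-1][j-1]). Filling the table (rows: prefixes of 'euh', columns: prefixes of 'eyuhx'):
     ε  e  y  u  h  x
  ε  0  1  2  3  4  5
  e  1  0  1  2  3  4
  u  2  1  1  1  2  3
  h  3  2  2  2  1  2
The bottom-right entry gives D[3][5] = 2, so no sequence of fewer than 2 edits works. Backtracking through the table gives one optimal edit sequence (2 edits):
  euh → eyuh (ins y @2)
  eyuh → eyuhx (ins x @5)
Edit distance = 2.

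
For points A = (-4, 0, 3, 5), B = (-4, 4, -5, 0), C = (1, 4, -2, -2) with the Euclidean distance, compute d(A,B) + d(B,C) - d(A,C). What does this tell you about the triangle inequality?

d(A,B) = √(0² + 4² + 8² + 5²) = √105 ≈ 10.247, d(B,C) = √(5² + 0² + 3² + 2²) = √38 ≈ 6.1644, d(A,C) = √(5² + 4² + 5² + 7²) = √115 ≈ 10.7238.
d(A,B) + d(B,C) - d(A,C) = 10.247 + 6.1644 - 10.7238 = 16.4114 - 10.7238 = 5.6876 (to 4 decimal places). This is ≥ 0, so the triangle inequality holds for these points.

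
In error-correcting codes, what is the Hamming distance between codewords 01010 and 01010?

Differing positions: none. Hamming distance = 0.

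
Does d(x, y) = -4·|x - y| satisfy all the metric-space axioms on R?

No. With c = -4 < 0, d fails non-negativity: d(8, 17) = -4·|8 - 17| = -4·9 = -36 < 0.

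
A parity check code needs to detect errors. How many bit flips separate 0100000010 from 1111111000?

Differing positions: 1, 3, 4, 5, 6, 7, 9. Hamming distance = 7.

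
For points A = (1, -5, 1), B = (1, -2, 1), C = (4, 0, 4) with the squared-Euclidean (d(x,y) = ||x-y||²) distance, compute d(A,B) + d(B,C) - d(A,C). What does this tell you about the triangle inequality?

d(A,B) = 0² + 3² + 0² = 9, d(B,C) = 3² + 2² + 3² = 22, d(A,C) = 3² + 5² + 3² = 43.
d(A,B) + d(B,C) - d(A,C) = 9 + 22 - 43 = 31 - 43 = -12. This is < 0, so the triangle inequality FAILS for these points (squared-Euclidean is not a metric).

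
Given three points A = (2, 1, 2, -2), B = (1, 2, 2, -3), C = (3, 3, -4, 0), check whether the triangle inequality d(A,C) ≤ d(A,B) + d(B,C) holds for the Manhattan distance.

d(A,B) = 1 + 1 + 0 + 1 = 3, d(B,C) = 2 + 1 + 6 + 3 = 12, d(A,C) = 1 + 2 + 6 + 2 = 11.
d(A,C) = 11 ≤ 3 + 12 = 15. Triangle inequality is satisfied.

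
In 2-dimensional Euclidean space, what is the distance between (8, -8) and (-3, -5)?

√(Σ(x_i - y_i)²) = √((8 - (-3))² + (-8 - (-5))²)
= √(11² + (-3)²) = √(121 + 9) = √130 ≈ 11.4018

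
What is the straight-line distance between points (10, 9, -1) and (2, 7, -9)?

√(Σ(x_i - y_i)²) = √((10 - 2)² + (9 - 7)² + (-1 - (-9))²)
= √(8² + 2² + 8²) = √(64 + 4 + 64) = √132 ≈ 11.4891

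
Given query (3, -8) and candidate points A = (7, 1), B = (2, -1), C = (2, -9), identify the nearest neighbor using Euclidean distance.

Distances: d(A) ≈ 9.8489, d(B) ≈ 7.0711, d(C) ≈ 1.4142. Nearest: C = (2, -9) with distance 1.4142.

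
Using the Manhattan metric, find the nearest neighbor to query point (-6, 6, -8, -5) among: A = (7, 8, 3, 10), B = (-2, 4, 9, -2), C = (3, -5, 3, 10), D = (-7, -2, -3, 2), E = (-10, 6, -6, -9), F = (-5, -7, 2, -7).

Distances: d(A) = 41, d(B) = 26, d(C) = 46, d(D) = 21, d(E) = 10, d(F) = 26. Nearest: E = (-10, 6, -6, -9) with distance 10.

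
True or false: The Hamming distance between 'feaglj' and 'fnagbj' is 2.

Differing positions: 2, 5. Hamming distance = 2, so the claim is true.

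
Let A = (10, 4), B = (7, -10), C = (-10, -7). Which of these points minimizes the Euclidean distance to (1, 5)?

Distances: d(A) ≈ 9.0554, d(B) ≈ 16.1555, d(C) ≈ 16.2788. Nearest: A = (10, 4) with distance 9.0554.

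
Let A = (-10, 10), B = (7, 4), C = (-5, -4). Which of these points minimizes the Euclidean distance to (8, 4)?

Distances: d(A) ≈ 18.9737, d(B) = 1, d(C) ≈ 15.2643. Nearest: B = (7, 4) with distance 1.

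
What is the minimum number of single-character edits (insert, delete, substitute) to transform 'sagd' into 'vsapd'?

Let D[i][j] be the edit distance between the first i characters of 'sagd' and the first j characters of 'vsapd', with D[i][0] = i, D[0][j] = j, and D[i][j] = D[i-1][j-1] if the characters match, else 1 + min(D[i-1][j], D[i][j-1], D[i-1][j-1]). Filling the table (rows: prefixes of 'sagd', columns: prefixes of 'vsapd'):
     ε  v  s  a  p  d
  ε  0  1  2  3  4  5
  s  1  1  1  2  3  4
  a  2  2  2  1  2  3
  g  3  3  3  2  2  3
  d  4  4  4  3  3  2
The bottom-right entry gives D[4][5] = 2, so no sequence of fewer than 2 edits works. Backtracking through the table gives one optimal edit sequence (2 edits):
  sagd → vsagd (ins v @1)
  vsagd → vsapd (sub g→p @4)
Edit distance = 2.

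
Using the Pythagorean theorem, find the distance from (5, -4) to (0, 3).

√(Σ(x_i - y_i)²) = √((5 - 0)² + (-4 - 3)²)
= √(5² + (-7)²) = √(25 + 49) = √74 ≈ 8.6023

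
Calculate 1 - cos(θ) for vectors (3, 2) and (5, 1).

With u = (3, 2), v = (5, 1):
u·v = 3·5 + 2·1 = 15 + 2 = 17.
|u| = √(3² + 2²) = √13, |v| = √(5² + 1²) = √26, so |u||v| = √(13·26) = √338.
cos θ = (u·v)/(|u||v|) = 17/√338 ≈ 0.9247
Cosine distance = 1 - cos θ ≈ 1 - 0.9247 = 0.0753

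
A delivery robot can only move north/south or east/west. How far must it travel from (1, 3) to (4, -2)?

Σ|x_i - y_i| = |1 - 4| + |3 - (-2)| = 3 + 5 = 8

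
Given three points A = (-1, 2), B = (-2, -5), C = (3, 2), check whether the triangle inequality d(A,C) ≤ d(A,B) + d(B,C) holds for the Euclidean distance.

d(A,B) = √(1² + 7²) = √50 ≈ 7.0711, d(B,C) = √(5² + 7²) = √74 ≈ 8.6023, d(A,C) = √(4² + 0²) = √16 = 4.
d(A,C) = 4 ≤ 7.0711 + 8.6023 = 15.6734. Triangle inequality is satisfied.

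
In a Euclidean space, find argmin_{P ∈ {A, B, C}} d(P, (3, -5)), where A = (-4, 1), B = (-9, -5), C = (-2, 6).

Distances: d(A) ≈ 9.2195, d(B) = 12, d(C) ≈ 12.083. Nearest: A = (-4, 1) with distance 9.2195.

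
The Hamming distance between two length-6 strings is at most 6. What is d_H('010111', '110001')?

Differing positions: 1, 4, 5. Hamming distance = 3. The maximum possible Hamming distance for length-6 strings is 6, so d_H/6 = 3/6 = 0.5.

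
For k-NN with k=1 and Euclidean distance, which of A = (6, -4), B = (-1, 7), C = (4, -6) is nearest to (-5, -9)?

Distances: d(A) ≈ 12.083, d(B) ≈ 16.4924, d(C) ≈ 9.4868. Nearest: C = (4, -6) with distance 9.4868.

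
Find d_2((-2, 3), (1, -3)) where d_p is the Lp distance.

(Σ|x_i - y_i|^2)^(1/2) = (|-2 - 1|^2 + |3 - (-3)|^2)^(1/2)
= (3^2 + 6^2)^(1/2) = (9 + 36)^(1/2) = (45)^(1/2) ≈ 6.7082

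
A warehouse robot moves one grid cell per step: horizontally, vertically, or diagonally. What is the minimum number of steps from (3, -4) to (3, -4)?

max(|x_i - y_i|) = max(|3 - 3|, |-4 - (-4)|) = max(0, 0) = 0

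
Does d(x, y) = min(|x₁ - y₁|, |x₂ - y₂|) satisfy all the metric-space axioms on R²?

No. d fails identity of indiscernibles: take x = (2, 0) and y = (2, 3). Then d(x,y) = min(|2 - 2|, |0 - 3|) = min(0, 3) = 0, yet x ≠ y.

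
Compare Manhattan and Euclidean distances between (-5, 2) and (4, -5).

L1 = |-5 - 4| + |2 - (-5)| = 9 + 7 = 16
L2 = √(9² + 7²) = √130 ≈ 11.4018
L1 ≥ L2 always (equality iff movement is along one axis); L1 > L2 here.
Ratio L1/L2 = 16/√130 ≈ 1.4033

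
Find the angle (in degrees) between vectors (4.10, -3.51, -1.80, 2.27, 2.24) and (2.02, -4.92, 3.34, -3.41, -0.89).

With u = (4.10, -3.51, -1.80, 2.27, 2.24), v = (2.02, -4.92, 3.34, -3.41, -0.89):
u·v = 4.1·2.02 + (-3.51)·(-4.92) + (-1.8)·3.34 + 2.27·(-3.41) + 2.24·(-0.89) = 8.282 + 17.2692 + (-6.012) + (-7.7407) + (-1.9936) = 9.8049.
|u| = √(4.1² + (-3.51)² + (-1.8)² + 2.27² + 2.24²) = √(16.81 + 12.3201 + 3.24 + 5.1529 + 5.0176) = √42.5406, |v| = √(2.02² + (-4.92)² + 3.34² + (-3.41)² + (-0.89)²) = √(4.0804 + 24.2064 + 11.1556 + 11.6281 + 0.7921) = √51.8626.
cos θ = (u·v)/(|u||v|) = 9.8049/(√42.5406·√51.8626) ≈ 0.208744
θ = arccos(0.208744) ≈ 77.95°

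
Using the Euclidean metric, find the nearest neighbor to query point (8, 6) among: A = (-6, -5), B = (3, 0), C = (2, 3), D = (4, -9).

Distances: d(A) ≈ 17.8045, d(B) ≈ 7.8102, d(C) ≈ 6.7082, d(D) ≈ 15.5242. Nearest: C = (2, 3) with distance 6.7082.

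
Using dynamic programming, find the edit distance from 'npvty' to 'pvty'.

Let D[i][j] be the edit distance between the first i characters of 'npvty' and the first j characters of 'pvty', with D[i][0] = i, D[0][j] = j, and D[i][j] = D[i-1][j-1] if the characters match, else 1 + min(D[i-1][j], D[i][j-1], D[i-1][j-1]). Filling the table (rows: prefixes of 'npvty', columns: prefixes of 'pvty'):
     ε  p  v  t  y
  ε  0  1  2  3  4
  n  1  1  2  3  4
  p  2  1  2  3  4
  v  3  2  1  2  3
  t  4  3  2  1  2
  y  5  4  3  2  1
The bottom-right entry gives D[5][4] = 1, so no sequence of fewer than 1 edit works. Backtracking through the table gives one optimal edit sequence (1 edit):
  npvty → pvty (del n @1)
Edit distance = 1.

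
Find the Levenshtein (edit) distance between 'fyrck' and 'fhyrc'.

Let D[i][j] be the edit distance between the first i characters of 'fyrck' and the first j characters of 'fhyrc', with D[i][0] = i, D[0][j] = j, and D[i][j] = D[i-1][j-1] if the characters match, else 1 + min(D[i-1][j], D[i][j-1], D[i-1][j-1]). Filling the table (rows: prefixes of 'fyrck', columns: prefixes of 'fhyrc'):
     ε  f  h  y  r  c
  ε  0  1  2  3  4  5
  f  1  0  1  2  3  4
  y  2  1  1  1  2  3
  r  3  2  2  2  1  2
  c  4  3  3  3  2  1
  k  5  4  4  4  3  2
The bottom-right entry gives D[5][5] = 2, so no sequence of fewer than 2 edits works. Backtracking through the table gives one optimal edit sequence (2 edits):
  fyrck → fhyrck (ins h @2)
  fhyrck → fhyrc (del k @6)
Edit distance = 2.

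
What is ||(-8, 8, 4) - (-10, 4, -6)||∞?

max(|x_i - y_i|) = max(|-8 - (-10)|, |8 - 4|, |4 - (-6)|) = max(2, 4, 10) = 10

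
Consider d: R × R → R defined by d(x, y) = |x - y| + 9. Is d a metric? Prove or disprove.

No. d fails identity of indiscernibles (specifically d(x,x) = 0): d(-8, -8) = |-8 - (-8)| + 9 = 0 + 9 = 9 ≠ 0.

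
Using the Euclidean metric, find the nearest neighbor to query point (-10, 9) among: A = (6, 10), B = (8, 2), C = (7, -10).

Distances: d(A) ≈ 16.0312, d(B) ≈ 19.3132, d(C) ≈ 25.4951. Nearest: A = (6, 10) with distance 16.0312.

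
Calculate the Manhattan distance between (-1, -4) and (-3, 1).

Σ|x_i - y_i| = |-1 - (-3)| + |-4 - 1| = 2 + 5 = 7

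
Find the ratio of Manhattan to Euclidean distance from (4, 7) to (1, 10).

L1 = |4 - 1| + |7 - 10| = 3 + 3 = 6
L2 = √(3² + 3²) = √18 ≈ 4.2426
L1 ≥ L2 always (equality iff movement is along one axis); L1 > L2 here.
Ratio L1/L2 = 6/√18 ≈ 1.4142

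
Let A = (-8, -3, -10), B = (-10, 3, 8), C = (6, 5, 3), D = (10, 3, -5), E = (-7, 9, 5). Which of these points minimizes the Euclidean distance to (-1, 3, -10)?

Distances: d(A) ≈ 9.2195, d(B) ≈ 20.1246, d(C) ≈ 14.8997, d(D) ≈ 12.083, d(E) ≈ 17.2337. Nearest: A = (-8, -3, -10) with distance 9.2195.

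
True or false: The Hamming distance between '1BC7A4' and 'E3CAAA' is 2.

Differing positions: 1, 2, 4, 6. Hamming distance = 4, so the claim that d_H = 2 is false.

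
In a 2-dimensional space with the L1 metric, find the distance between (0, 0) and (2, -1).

Σ|x_i - y_i| = |0 - 2| + |0 - (-1)| = 2 + 1 = 3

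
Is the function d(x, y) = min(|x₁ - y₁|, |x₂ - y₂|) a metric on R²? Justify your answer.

No. d fails identity of indiscernibles: take x = (2, 0) and y = (2, 2). Then d(x,y) = min(|2 - 2|, |0 - 2|) = min(0, 2) = 0, yet x ≠ y.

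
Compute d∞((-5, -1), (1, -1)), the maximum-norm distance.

max(|x_i - y_i|) = max(|-5 - 1|, |-1 - (-1)|) = max(6, 0) = 6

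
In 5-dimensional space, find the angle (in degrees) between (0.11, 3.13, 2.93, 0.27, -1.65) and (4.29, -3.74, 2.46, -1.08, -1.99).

With u = (0.11, 3.13, 2.93, 0.27, -1.65), v = (4.29, -3.74, 2.46, -1.08, -1.99):
u·v = 0.11·4.29 + 3.13·(-3.74) + 2.93·2.46 + 0.27·(-1.08) + (-1.65)·(-1.99) = 0.4719 + (-11.7062) + 7.2078 + (-0.2916) + 3.2835 = -1.0346.
|u| = √(0.11² + 3.13² + 2.93² + 0.27² + (-1.65)²) = √(0.0121 + 9.7969 + 8.5849 + 0.0729 + 2.7225) = √21.1893, |v| = √(4.29² + (-3.74)² + 2.46² + (-1.08)² + (-1.99)²) = √(18.4041 + 13.9876 + 6.0516 + 1.1664 + 3.9601) = √43.5698.
cos θ = (u·v)/(|u||v|) = -1.0346/(√21.1893·√43.5698) ≈ -0.03405
θ = arccos(-0.03405) ≈ 91.95°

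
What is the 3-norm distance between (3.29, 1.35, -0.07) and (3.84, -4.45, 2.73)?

(Σ|x_i - y_i|^3)^(1/3) = (|3.29 - 3.84|^3 + |1.35 - (-4.45)|^3 + |-0.07 - 2.73|^3)^(1/3)
= (0.55^3 + 5.8^3 + 2.8^3)^(1/3) ≈ (0.1664 + 195.112 + 21.952)^(1/3) = (217.2304)^(1/3) ≈ 6.0114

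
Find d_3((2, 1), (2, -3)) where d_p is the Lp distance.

(Σ|x_i - y_i|^3)^(1/3) = (|2 - 2|^3 + |1 - (-3)|^3)^(1/3)
= (0^3 + 4^3)^(1/3) = (0 + 64)^(1/3) = (64)^(1/3) = 4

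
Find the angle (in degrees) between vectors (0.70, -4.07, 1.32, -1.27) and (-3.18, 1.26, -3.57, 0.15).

With u = (0.70, -4.07, 1.32, -1.27), v = (-3.18, 1.26, -3.57, 0.15):
u·v = 0.7·(-3.18) + (-4.07)·1.26 + 1.32·(-3.57) + (-1.27)·0.15 = (-2.226) + (-5.1282) + (-4.7124) + (-0.1905) = -12.2571.
|u| = √(0.7² + (-4.07)² + 1.32² + (-1.27)²) = √(0.49 + 16.5649 + 1.7424 + 1.6129) = √20.4102, |v| = √((-3.18)² + 1.26² + (-3.57)² + 0.15²) = √(10.1124 + 1.5876 + 12.7449 + 0.0225) = √24.4674.
cos θ = (u·v)/(|u||v|) = -12.2571/(√20.4102·√24.4674) ≈ -0.548492
θ = arccos(-0.548492) ≈ 123.26°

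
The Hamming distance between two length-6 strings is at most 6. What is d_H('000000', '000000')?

Differing positions: none. Hamming distance = 0. The maximum possible Hamming distance for length-6 strings is 6, so d_H/6 = 0/6 = 0.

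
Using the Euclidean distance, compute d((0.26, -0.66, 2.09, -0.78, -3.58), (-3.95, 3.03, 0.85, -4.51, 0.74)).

(Σ|x_i - y_i|^2)^(1/2) = (|0.26 - (-3.95)|^2 + |-0.66 - 3.03|^2 + |2.09 - 0.85|^2 + |-0.78 - (-4.51)|^2 + |-3.58 - 0.74|^2)^(1/2)
= (4.21^2 + 3.69^2 + 1.24^2 + 3.73^2 + 4.32^2)^(1/2) = (17.7241 + 13.6161 + 1.5376 + 13.9129 + 18.6624)^(1/2) = (65.4531)^(1/2) ≈ 8.0903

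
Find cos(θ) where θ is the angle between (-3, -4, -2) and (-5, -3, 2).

With u = (-3, -4, -2), v = (-5, -3, 2):
u·v = (-3)·(-5) + (-4)·(-3) + (-2)·2 = 15 + 12 + (-4) = 23.
|u| = √((-3)² + (-4)² + (-2)²) = √29, |v| = √((-5)² + (-3)² + 2²) = √38, so |u||v| = √(29·38) = √1102.
cos θ = (u·v)/(|u||v|) = 23/√1102 ≈ 0.6928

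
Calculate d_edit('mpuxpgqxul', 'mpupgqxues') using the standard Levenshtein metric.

Let D[i][j] be the edit distance between the first i characters of 'mpuxpgqxul' and the first j characters of 'mpupgqxues', with D[i][0] = i, D[0][j] = j, and D[i][j] = D[i-1][j-1] if the characters match, else 1 + min(D[i-1][j], D[i][j-1], D[i-1][j-1]). Filling the table (rows: prefixes of 'mpuxpgqxul', columns: prefixes of 'mpupgqxues'):
     ε  m  p  u  p  g  q  x  u  e  s
  ε  0  1  2  3  4  5  6  7  8  9 10
  m  1  0  1  2  3  4  5  6  7  8  9
  p  2  1  0  1  2  3  4  5  6  7  8
  u  3  2  1  0  1  2  3  4  5  6  7
  x  4  3  2  1  1  2  3  3  4  5  6
  p  5  4  3  2  1  2  3  4  4  5  6
  g  6  5  4  3  2  1  2  3  4  5  6
  q  7  6  5  4  3  2  1  2  3  4  5
  x  8  7  6  5  4  3  2  1  2  3  4
  u  9  8  7  6  5  4  3  2  1  2  3
  l 10  9  8  7  6  5  4  3  2  2  3
The bottom-right entry gives D[10][10] = 3, so no sequence of fewer than 3 edits works. Backtracking through the table gives one optimal edit sequence (3 edits):
  mpuxpgqxul → mpupgqxul (del x @4)
  mpupgqxul → mpupgqxuel (ins e @9)
  mpupgqxuel → mpupgqxues (sub l→s @10)
Edit distance = 3.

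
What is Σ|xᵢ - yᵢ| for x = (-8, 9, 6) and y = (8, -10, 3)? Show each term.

Σ|x_i - y_i| = |-8 - 8| + |9 - (-10)| + |6 - 3| = 16 + 19 + 3 = 38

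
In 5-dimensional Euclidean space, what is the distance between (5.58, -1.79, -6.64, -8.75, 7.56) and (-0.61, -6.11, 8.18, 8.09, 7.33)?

√(Σ(x_i - y_i)²) = √((5.58 - (-0.61))² + (-1.79 - (-6.11))² + (-6.64 - 8.18)² + (-8.75 - 8.09)² + (7.56 - 7.33)²)
= √(6.19² + 4.32² + (-14.82)² + (-16.84)² + 0.23²) = √(38.3161 + 18.6624 + 219.6324 + 283.5856 + 0.0529) = √560.2494 ≈ 23.6696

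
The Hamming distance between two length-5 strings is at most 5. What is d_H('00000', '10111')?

Differing positions: 1, 3, 4, 5. Hamming distance = 4. The maximum possible Hamming distance for length-5 strings is 5, so d_H/5 = 4/5 = 0.8.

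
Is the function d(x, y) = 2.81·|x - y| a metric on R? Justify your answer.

Yes. Since |x - y| is a metric on R and 2.81 > 0, the positive scalar multiple 2.81·|x - y| is also a metric: scaling by a positive constant preserves non-negativity, identity (d=0 ⟺ |x-y|=0 ⟺ x=y), symmetry, and the triangle inequality.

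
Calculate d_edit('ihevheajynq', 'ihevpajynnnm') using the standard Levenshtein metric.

Let D[i][j] be the edit distance between the first i characters of 'ihevheajynq' and the first j characters of 'ihevpajynnnm', with D[i][0] = i, D[0][j] = j, and D[i][j] = D[i-1][j-1] if the characters match, else 1 + min(D[i-1][j], D[i][j-1], D[i-1][j-1]). Filling the table (rows: prefixes of 'ihevheajynq', columns: prefixes of 'ihevpajynnnm'):
     ε  i  h  e  v  p  a  j  y  n  n  n  m
  ε  0  1  2  3  4  5  6  7  8  9 10 11 12
  i  1  0  1  2  3  4  5  6  7  8  9 10 11
  h  2  1  0  1  2  3  4  5  6  7  8  9 10
  e  3  2  1  0  1  2  3  4  5  6  7  8  9
  v  4  3  2  1  0  1  2  3  4  5  6  7  8
  h  5  4  3  2  1  1  2  3  4  5  6  7  8
  e  6  5  4  3  2  2  2  3  4  5  6  7  8
  a  7  6  5  4  3  3  2  3  4  5  6  7  8
  j  8  7  6  5  4  4  3  2  3  4  5  6  7
  y  9  8  7  6  5  5  4  3  2  3  4  5  6
  n 10  9  8  7  6  6  5  4  3  2  3  4  5
  q 11 10  9  8  7  7  6  5  4  3  3  4  5
The bottom-right entry gives D[11][12] = 5, so no sequence of fewer than 5 edits works. Backtracking through the table gives one optimal edit sequence (5 edits):
  ihevheajynq → iheveajynq (del h @5)
  iheveajynq → ihevpajynq (sub e→p @5)
  ihevpajynq → ihevpajynnq (ins n @9)
  ihevpajynnq → ihevpajynnnq (ins n @10)
  ihevpajynnnq → ihevpajynnnm (sub q→m @12)
Edit distance = 5.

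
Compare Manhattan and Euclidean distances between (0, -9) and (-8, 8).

L1 = |0 - (-8)| + |-9 - 8| = 8 + 17 = 25
L2 = √(8² + 17²) = √353 ≈ 18.7883
L1 ≥ L2 always (equality iff movement is along one axis); L1 > L2 here.
Ratio L1/L2 = 25/√353 ≈ 1.3306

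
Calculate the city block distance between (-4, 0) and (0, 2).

Σ|x_i - y_i| = |-4 - 0| + |0 - 2| = 4 + 2 = 6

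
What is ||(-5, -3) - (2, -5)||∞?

max(|x_i - y_i|) = max(|-5 - 2|, |-3 - (-5)|) = max(7, 2) = 7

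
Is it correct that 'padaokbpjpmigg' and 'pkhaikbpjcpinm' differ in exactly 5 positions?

Differing positions: 2, 3, 5, 10, 11, 13, 14. Hamming distance = 7, so the claim that d_H = 5 is false.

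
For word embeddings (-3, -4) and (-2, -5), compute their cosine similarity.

With u = (-3, -4), v = (-2, -5):
u·v = (-3)·(-2) + (-4)·(-5) = 6 + 20 = 26.
|u| = √((-3)² + (-4)²) = √25, |v| = √((-2)² + (-5)²) = √29, so |u||v| = √(25·29) = √725.
cos θ = (u·v)/(|u||v|) = 26/√725 ≈ 0.9656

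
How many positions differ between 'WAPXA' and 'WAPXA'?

Differing positions: none. Hamming distance = 0.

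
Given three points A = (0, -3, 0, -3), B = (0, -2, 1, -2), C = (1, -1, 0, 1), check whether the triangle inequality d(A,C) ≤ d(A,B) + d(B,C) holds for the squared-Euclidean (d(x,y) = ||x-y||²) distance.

d(A,B) = 0² + 1² + 1² + 1² = 3, d(B,C) = 1² + 1² + 1² + 3² = 12, d(A,C) = 1² + 2² + 0² + 4² = 21.
d(A,C) = 21 > 3 + 12 = 15. Triangle inequality is VIOLATED. (Squared-Euclidean is not a metric — this is a counterexample.)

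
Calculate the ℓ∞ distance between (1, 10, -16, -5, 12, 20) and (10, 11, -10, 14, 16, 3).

max(|x_i - y_i|) = max(|1 - 10|, |10 - 11|, |-16 - (-10)|, |-5 - 14|, |12 - 16|, |20 - 3|) = max(9, 1, 6, 19, 4, 17) = 19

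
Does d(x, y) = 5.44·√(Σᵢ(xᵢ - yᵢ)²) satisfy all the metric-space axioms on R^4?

Yes. The L2 (Euclidean) norm induces a metric on R^4, and multiplying a metric by a positive constant 5.44 > 0 preserves all four axioms: non-negativity (5.44·||x-y|| ≥ 0), identity (5.44·||x-y|| = 0 ⟺ ||x-y|| = 0 ⟺ x = y), symmetry (||x-y|| = ||y-x||), and the triangle inequality (5.44·||x-z|| ≤ 5.44·||x-y|| + 5.44·||y-z||). So d is a metric.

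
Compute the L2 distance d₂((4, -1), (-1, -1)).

√(Σ(x_i - y_i)²) = √((4 - (-1))² + (-1 - (-1))²)
= √(5² + 0²) = √(25 + 0) = √25 = 5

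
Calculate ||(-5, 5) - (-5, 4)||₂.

√(Σ(x_i - y_i)²) = √((-5 - (-5))² + (5 - 4)²)
= √(0² + 1²) = √(0 + 1) = √1 = 1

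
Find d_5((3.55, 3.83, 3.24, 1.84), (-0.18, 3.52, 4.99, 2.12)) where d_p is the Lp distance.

(Σ|x_i - y_i|^5)^(1/5) = (|3.55 - (-0.18)|^5 + |3.83 - 3.52|^5 + |3.24 - 4.99|^5 + |1.84 - 2.12|^5)^(1/5)
= (3.73^5 + 0.31^5 + 1.75^5 + 0.28^5)^(1/5) ≈ (722.0116 + 0.0029 + 16.4131 + 0.0017)^(1/5) = (738.4293)^(1/5) ≈ 3.7468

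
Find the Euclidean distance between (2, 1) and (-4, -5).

√(Σ(x_i - y_i)²) = √((2 - (-4))² + (1 - (-5))²)
= √(6² + 6²) = √(36 + 36) = √72 ≈ 8.4853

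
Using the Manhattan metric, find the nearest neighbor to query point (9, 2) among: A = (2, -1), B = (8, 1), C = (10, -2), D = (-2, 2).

Distances: d(A) = 10, d(B) = 2, d(C) = 5, d(D) = 11. Nearest: B = (8, 1) with distance 2.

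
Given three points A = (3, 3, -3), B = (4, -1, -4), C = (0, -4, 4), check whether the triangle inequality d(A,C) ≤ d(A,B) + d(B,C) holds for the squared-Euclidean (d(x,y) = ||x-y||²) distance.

d(A,B) = 1² + 4² + 1² = 18, d(B,C) = 4² + 3² + 8² = 89, d(A,C) = 3² + 7² + 7² = 107.
d(A,C) = 107 ≤ 18 + 89 = 107. Triangle inequality is satisfied.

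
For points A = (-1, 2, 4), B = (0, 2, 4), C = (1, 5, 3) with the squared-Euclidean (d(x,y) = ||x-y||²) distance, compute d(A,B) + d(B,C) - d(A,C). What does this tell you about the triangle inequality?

d(A,B) = 1² + 0² + 0² = 1, d(B,C) = 1² + 3² + 1² = 11, d(A,C) = 2² + 3² + 1² = 14.
d(A,B) + d(B,C) - d(A,C) = 1 + 11 - 14 = 12 - 14 = -2. This is < 0, so the triangle inequality FAILS for these points (squared-Euclidean is not a metric).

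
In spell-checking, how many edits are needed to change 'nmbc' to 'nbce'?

Let D[i][j] be the edit distance between the first i characters of 'nmbc' and the first j characters of 'nbce', with D[i][0] = i, D[0][j] = j, and D[i][j] = D[i-1][j-1] if the characters match, else 1 + min(D[i-1][j], D[i][j-1], D[i-1][j-1]). Filling the table (rows: prefixes of 'nmbc', columns: prefixes of 'nbce'):
     ε  n  b  c  e
  ε  0  1  2  3  4
  n  1  0  1  2  3
  m  2  1  1  2  3
  b  3  2  1  2  3
  c  4  3  2  1  2
The bottom-right entry gives D[4][4] = 2, so no sequence of fewer than 2 edits works. Backtracking through the table gives one optimal edit sequence (2 edits):
  nmbc → nbc (del m @2)
  nbc → nbce (ins e @4)
Edit distance = 2.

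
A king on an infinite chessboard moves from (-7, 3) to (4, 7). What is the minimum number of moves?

max(|x_i - y_i|) = max(|-7 - 4|, |3 - 7|) = max(11, 4) = 11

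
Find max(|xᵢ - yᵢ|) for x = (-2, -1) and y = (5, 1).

max(|x_i - y_i|) = max(|-2 - 5|, |-1 - 1|) = max(7, 2) = 7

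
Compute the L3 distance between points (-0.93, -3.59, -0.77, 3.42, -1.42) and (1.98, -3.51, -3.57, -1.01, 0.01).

(Σ|x_i - y_i|^3)^(1/3) = (|-0.93 - 1.98|^3 + |-3.59 - (-3.51)|^3 + |-0.77 - (-3.57)|^3 + |3.42 - (-1.01)|^3 + |-1.42 - 0.01|^3)^(1/3)
= (2.91^3 + 0.08^3 + 2.8^3 + 4.43^3 + 1.43^3)^(1/3) ≈ (24.6422 + 0.0005 + 21.952 + 86.9383 + 2.9242)^(1/3) = (136.4572)^(1/3) ≈ 5.1483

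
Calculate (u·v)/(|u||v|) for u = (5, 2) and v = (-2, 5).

With u = (5, 2), v = (-2, 5):
u·v = 5·(-2) + 2·5 = (-10) + 10 = 0.
|u| = √(5² + 2²) = √29, |v| = √((-2)² + 5²) = √29, so |u||v| = √(29·29) = √841 = 29.
cos θ = (u·v)/(|u||v|) = 0/29 = 0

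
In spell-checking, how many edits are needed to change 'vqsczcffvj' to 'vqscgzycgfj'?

Let D[i][j] be the edit distance between the first i characters of 'vqsczcffvj' and the first j characters of 'vqscgzycgfj', with D[i][0] = i, D[0][j] = j, and D[i][j] = D[i-1][j-1] if the characters match, else 1 + min(D[i-1][j], D[i][j-1], D[i-1][j-1]). Filling the table (rows: prefixes of 'vqsczcffvj', columns: prefixes of 'vqscgzycgfj'):
     ε  v  q  s  c  g  z  y  c  g  f  j
  ε  0  1  2  3  4  5  6  7  8  9 10 11
  v  1  0  1  2  3  4  5  6  7  8  9 10
  q  2  1  0  1  2  3  4  5  6  7  8  9
  s  3  2  1  0  1  2  3  4  5  6  7  8
  c  4  3  2  1  0  1  2  3  4  5  6  7
  z  5  4  3  2  1  1  1  2  3  4  5  6
  c  6  5  4  3  2  2  2  2  2  3  4  5
  f  7  6  5  4  3  3  3  3  3  3  3  4
  f  8  7  6  5  4  4  4  4  4  4  3  4
  v  9  8  7  6  5  5  5  5  5  5  4  4
  j 10  9  8  7  6  6  6  6  6  6  5  4
The bottom-right entry gives D[10][11] = 4, so no sequence of fewer than 4 edits works. Backtracking through the table gives one optimal edit sequence (4 edits):
  vqsczcffvj → vqscgzcffvj (ins g @5)
  vqscgzcffvj → vqscgzycffvj (ins y @7)
  vqscgzycffvj → vqscgzycgfvj (sub f→g @9)
  vqscgzycgfvj → vqscgzycgfj (del v @11)
Edit distance = 4.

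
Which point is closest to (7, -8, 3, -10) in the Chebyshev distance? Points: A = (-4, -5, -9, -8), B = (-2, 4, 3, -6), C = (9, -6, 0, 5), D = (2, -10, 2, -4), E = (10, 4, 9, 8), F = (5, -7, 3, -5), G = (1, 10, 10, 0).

Distances: d(A) = 12, d(B) = 12, d(C) = 15, d(D) = 6, d(E) = 18, d(F) = 5, d(G) = 18. Nearest: F = (5, -7, 3, -5) with distance 5.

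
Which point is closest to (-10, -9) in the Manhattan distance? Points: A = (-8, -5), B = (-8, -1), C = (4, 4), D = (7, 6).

Distances: d(A) = 6, d(B) = 10, d(C) = 27, d(D) = 32. Nearest: A = (-8, -5) with distance 6.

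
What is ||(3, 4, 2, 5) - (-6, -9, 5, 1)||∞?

max(|x_i - y_i|) = max(|3 - (-6)|, |4 - (-9)|, |2 - 5|, |5 - 1|) = max(9, 13, 3, 4) = 13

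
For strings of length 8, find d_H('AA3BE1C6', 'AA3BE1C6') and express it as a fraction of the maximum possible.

Differing positions: none. Hamming distance = 0. The maximum possible Hamming distance for length-8 strings is 8, so d_H/8 = 0/8 = 0.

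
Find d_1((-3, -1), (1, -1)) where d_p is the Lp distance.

Σ|x_i - y_i| = |-3 - 1| + |-1 - (-1)| = 4 + 0 = 4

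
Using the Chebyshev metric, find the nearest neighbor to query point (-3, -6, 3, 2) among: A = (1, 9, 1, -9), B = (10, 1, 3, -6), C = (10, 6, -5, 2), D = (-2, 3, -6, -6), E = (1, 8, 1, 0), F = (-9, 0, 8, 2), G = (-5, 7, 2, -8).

Distances: d(A) = 15, d(B) = 13, d(C) = 13, d(D) = 9, d(E) = 14, d(F) = 6, d(G) = 13. Nearest: F = (-9, 0, 8, 2) with distance 6.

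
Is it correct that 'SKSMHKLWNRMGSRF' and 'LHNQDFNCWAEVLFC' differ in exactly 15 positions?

Differing positions: 1, 2, 3, 4, 5, 6, 7, 8, 9, 10, 11, 12, 13, 14, 15. Hamming distance = 15, so the claim is true.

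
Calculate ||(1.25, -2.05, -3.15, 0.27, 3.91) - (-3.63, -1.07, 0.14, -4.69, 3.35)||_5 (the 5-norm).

(Σ|x_i - y_i|^5)^(1/5) = (|1.25 - (-3.63)|^5 + |-2.05 - (-1.07)|^5 + |-3.15 - 0.14|^5 + |0.27 - (-4.69)|^5 + |3.91 - 3.35|^5)^(1/5)
= (4.88^5 + 0.98^5 + 3.29^5 + 4.96^5 + 0.56^5)^(1/5) ≈ (2767.5732 + 0.9039 + 385.4602 + 3001.9841 + 0.0551)^(1/5) = (6155.9765)^(1/5) ≈ 5.7261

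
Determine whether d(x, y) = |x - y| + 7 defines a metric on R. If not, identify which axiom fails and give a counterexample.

No. d fails identity of indiscernibles (specifically d(x,x) = 0): d(6, 6) = |6 - 6| + 7 = 0 + 7 = 7 ≠ 0.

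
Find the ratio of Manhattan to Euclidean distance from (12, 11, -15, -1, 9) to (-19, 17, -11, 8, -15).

L1 = |12 - (-19)| + |11 - 17| + |-15 - (-11)| + |-1 - 8| + |9 - (-15)| = 31 + 6 + 4 + 9 + 24 = 74
L2 = √(31² + 6² + 4² + 9² + 24²) = √1670 ≈ 40.8656
L1 ≥ L2 always (equality iff movement is along one axis); L1 > L2 here.
Ratio L1/L2 = 74/√1670 ≈ 1.8108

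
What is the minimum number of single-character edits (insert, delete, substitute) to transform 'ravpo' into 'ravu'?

Let D[i][j] be the edit distance between the first i characters of 'ravpo' and the first j characters of 'ravu', with D[i][0] = i, D[0][j] = j, and D[i][j] = D[i-1][j-1] if the characters match, else 1 + min(D[i-1][j], D[i][j-1], D[i-1][j-1]). Filling the table (rows: prefixes of 'ravpo', columns: prefixes of 'ravu'):
     ε  r  a  v  u
  ε  0  1  2  3  4
  r  1  0  1  2  3
  a  2  1  0  1  2
  v  3  2  1  0  1
  p  4  3  2  1  1
  o  5  4  3  2  2
The bottom-right entry gives D[5][4] = 2, so no sequence of fewer than 2 edits works. Backtracking through the table gives one optimal edit sequence (2 edits):
  ravpo → ravo (del p @4)
  ravo → ravu (sub o→u @4)
Edit distance = 2.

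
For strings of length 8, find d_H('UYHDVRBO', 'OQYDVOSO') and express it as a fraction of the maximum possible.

Differing positions: 1, 2, 3, 6, 7. Hamming distance = 5. The maximum possible Hamming distance for length-8 strings is 8, so d_H/8 = 5/8 = 0.625.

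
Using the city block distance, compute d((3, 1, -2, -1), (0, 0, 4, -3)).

Σ|x_i - y_i| = |3 - 0| + |1 - 0| + |-2 - 4| + |-1 - (-3)| = 3 + 1 + 6 + 2 = 12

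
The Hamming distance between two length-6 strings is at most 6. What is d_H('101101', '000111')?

Differing positions: 1, 3, 5. Hamming distance = 3. The maximum possible Hamming distance for length-6 strings is 6, so d_H/6 = 3/6 = 0.5.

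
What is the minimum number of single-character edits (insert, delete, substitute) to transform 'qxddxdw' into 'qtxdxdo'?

Let D[i][j] be the edit distance between the first i characters of 'qxddxdw' and the first j characters of 'qtxdxdo', with D[i][0] = i, D[0][j] = j, and D[i][j] = D[i-1][j-1] if the characters match, else 1 + min(D[i-1][j], D[i][j-1], D[i-1][j-1]). Filling the table (rows: prefixes of 'qxddxdw', columns: prefixes of 'qtxdxdo'):
     ε  q  t  x  d  x  d  o
  ε  0  1  2  3  4  5  6  7
  q  1  0  1  2  3  4  5  6
  x  2  1  1  1  2  3  4  5
  d  3  2  2  2  1  2  3  4
  d  4  3  3  3  2  2  2  3
  x  5  4  4  3  3  2  3  3
  d  6  5  5  4  3  3  2  3
  w  7  6  6  5  4  4  3  3
The bottom-right entry gives D[7][7] = 3, so no sequence of fewer than 3 edits works. Backtracking through the table gives one optimal edit sequence (3 edits):
  qxddxdw → qtddxdw (sub x→t @2)
  qtddxdw → qtxdxdw (sub d→x @3)
  qtxdxdw → qtxdxdo (sub w→o @7)
Edit distance = 3.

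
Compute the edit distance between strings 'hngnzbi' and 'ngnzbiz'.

Let D[i][j] be the edit distance between the first i characters of 'hngnzbi' and the first j characters of 'ngnzbiz', with D[i][0] = i, D[0][j] = j, and D[i][j] = D[i-1][j-1] if the characters match, else 1 + min(D[i-1][j], D[i][j-1], D[i-1][j-1]). Filling the table (rows: prefixes of 'hngnzbi', columns: prefixes of 'ngnzbiz'):
     ε  n  g  n  z  b  i  z
  ε  0  1  2  3  4  5  6  7
  h  1  1  2  3  4  5  6  7
  n  2  1  2  2  3  4  5  6
  g  3  2  1  2  3  4  5  6
  n  4  3  2  1  2  3  4  5
  z  5  4  3  2  1  2  3  4
  b  6  5  4  3  2  1  2  3
  i  7  6  5  4  3  2  1  2
The bottom-right entry gives D[7][7] = 2, so no sequence of fewer than 2 edits works. Backtracking through the table gives one optimal edit sequence (2 edits):
  hngnzbi → ngnzbi (del h @1)
  ngnzbi → ngnzbiz (ins z @7)
Edit distance = 2.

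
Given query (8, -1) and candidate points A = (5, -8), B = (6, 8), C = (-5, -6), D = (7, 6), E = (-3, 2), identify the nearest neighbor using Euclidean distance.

Distances: d(A) ≈ 7.6158, d(B) ≈ 9.2195, d(C) ≈ 13.9284, d(D) ≈ 7.0711, d(E) ≈ 11.4018. Nearest: D = (7, 6) with distance 7.0711.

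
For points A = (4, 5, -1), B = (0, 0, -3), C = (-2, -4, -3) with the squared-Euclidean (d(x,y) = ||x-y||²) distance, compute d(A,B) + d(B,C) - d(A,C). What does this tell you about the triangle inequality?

d(A,B) = 4² + 5² + 2² = 45, d(B,C) = 2² + 4² + 0² = 20, d(A,C) = 6² + 9² + 2² = 121.
d(A,B) + d(B,C) - d(A,C) = 45 + 20 - 121 = 65 - 121 = -56. This is < 0, so the triangle inequality FAILS for these points (squared-Euclidean is not a metric).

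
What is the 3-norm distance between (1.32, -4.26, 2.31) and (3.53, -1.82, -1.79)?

(Σ|x_i - y_i|^3)^(1/3) = (|1.32 - 3.53|^3 + |-4.26 - (-1.82)|^3 + |2.31 - (-1.79)|^3)^(1/3)
= (2.21^3 + 2.44^3 + 4.1^3)^(1/3) ≈ (10.7939 + 14.5268 + 68.921)^(1/3) = (94.2417)^(1/3) ≈ 4.5507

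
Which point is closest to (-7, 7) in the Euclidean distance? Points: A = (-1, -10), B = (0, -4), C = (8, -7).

Distances: d(A) ≈ 18.0278, d(B) ≈ 13.0384, d(C) ≈ 20.5183. Nearest: B = (0, -4) with distance 13.0384.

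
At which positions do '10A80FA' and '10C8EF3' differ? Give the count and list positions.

Differing positions: 3, 5, 7. Hamming distance = 3.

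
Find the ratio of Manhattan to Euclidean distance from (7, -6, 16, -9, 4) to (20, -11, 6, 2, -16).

L1 = |7 - 20| + |-6 - (-11)| + |16 - 6| + |-9 - 2| + |4 - (-16)| = 13 + 5 + 10 + 11 + 20 = 59
L2 = √(13² + 5² + 10² + 11² + 20²) = √815 ≈ 28.5482
L1 ≥ L2 always (equality iff movement is along one axis); L1 > L2 here.
Ratio L1/L2 = 59/√815 ≈ 2.0667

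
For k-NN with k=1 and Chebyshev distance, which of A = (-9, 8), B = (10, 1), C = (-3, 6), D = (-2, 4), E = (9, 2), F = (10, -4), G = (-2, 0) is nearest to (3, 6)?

Distances: d(A) = 12, d(B) = 7, d(C) = 6, d(D) = 5, d(E) = 6, d(F) = 10, d(G) = 6. Nearest: D = (-2, 4) with distance 5.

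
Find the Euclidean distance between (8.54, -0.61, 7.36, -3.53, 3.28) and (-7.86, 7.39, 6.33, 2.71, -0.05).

√(Σ(x_i - y_i)²) = √((8.54 - (-7.86))² + (-0.61 - 7.39)² + (7.36 - 6.33)² + (-3.53 - 2.71)² + (3.28 - (-0.05))²)
= √(16.4² + (-8)² + 1.03² + (-6.24)² + 3.33²) = √(268.96 + 64 + 1.0609 + 38.9376 + 11.0889) = √384.0474 ≈ 19.5971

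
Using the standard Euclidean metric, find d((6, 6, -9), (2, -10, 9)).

√(Σ(x_i - y_i)²) = √((6 - 2)² + (6 - (-10))² + (-9 - 9)²)
= √(4² + 16² + (-18)²) = √(16 + 256 + 324) = √596 ≈ 24.4131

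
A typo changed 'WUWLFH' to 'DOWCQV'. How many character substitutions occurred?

Differing positions: 1, 2, 4, 5, 6. Hamming distance = 5.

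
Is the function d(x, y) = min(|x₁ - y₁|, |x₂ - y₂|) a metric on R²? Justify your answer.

No. d fails identity of indiscernibles: take x = (-5, 0) and y = (-5, 3). Then d(x,y) = min(|-5 - (-5)|, |0 - 3|) = min(0, 3) = 0, yet x ≠ y.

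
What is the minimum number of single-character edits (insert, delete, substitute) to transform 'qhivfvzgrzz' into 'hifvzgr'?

Let D[i][j] be the edit distance between the first i characters of 'qhivfvzgrzz' and the first j characters of 'hifvzgr', with D[i][0] = i, D[0][j] = j, and D[i][j] = D[i-1][j-1] if the characters match, else 1 + min(D[i-1][j], D[i][j-1], D[i-1][j-1]). Filling the table (rows: prefixes of 'qhivfvzgrzz', columns: prefixes of 'hifvzgr'):
     ε  h  i  f  v  z  g  r
  ε  0  1  2  3  4  5  6  7
  q  1  1  2  3  4  5  6  7
  h  2  1  2  3  4  5  6  7
  i  3  2  1  2  3  4  5  6
  v  4  3  2  2  2  3  4  5
  f  5  4  3  2  3  3  4  5
  v  6  5  4  3  2  3  4  5
  z  7  6  5  4  3  2  3  4
  g  8  7  6  5  4  3  2  3
  r  9  8  7  6  5  4  3  2
  z 10  9  8  7  6  5  4  3
  z 11 10  9  8  7  6  5  4
The bottom-right entry gives D[11][7] = 4, so no sequence of fewer than 4 edits works. Backtracking through the table gives one optimal edit sequence (4 edits):
  qhivfvzgrzz → hivfvzgrzz (del q @1)
  hivfvzgrzz → hifvzgrzz (del v @3)
  hifvzgrzz → hifvzgrz (del z @8)
  hifvzgrz → hifvzgr (del z @8)
Edit distance = 4.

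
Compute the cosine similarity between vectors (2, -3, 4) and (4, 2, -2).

With u = (2, -3, 4), v = (4, 2, -2):
u·v = 2·4 + (-3)·2 + 4·(-2) = 8 + (-6) + (-8) = -6.
|u| = √(2² + (-3)² + 4²) = √29, |v| = √(4² + 2² + (-2)²) = √24, so |u||v| = √(29·24) = √696.
cos θ = (u·v)/(|u||v|) = -6/√696 ≈ -0.2274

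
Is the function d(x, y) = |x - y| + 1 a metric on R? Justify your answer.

No. d fails identity of indiscernibles (specifically d(x,x) = 0): d(-7, -7) = |-7 - (-7)| + 1 = 0 + 1 = 1 ≠ 0.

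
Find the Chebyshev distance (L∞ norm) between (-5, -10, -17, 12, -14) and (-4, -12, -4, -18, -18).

max(|x_i - y_i|) = max(|-5 - (-4)|, |-10 - (-12)|, |-17 - (-4)|, |12 - (-18)|, |-14 - (-18)|) = max(1, 2, 13, 30, 4) = 30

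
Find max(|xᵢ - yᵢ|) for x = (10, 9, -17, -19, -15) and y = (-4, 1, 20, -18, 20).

max(|x_i - y_i|) = max(|10 - (-4)|, |9 - 1|, |-17 - 20|, |-19 - (-18)|, |-15 - 20|) = max(14, 8, 37, 1, 35) = 37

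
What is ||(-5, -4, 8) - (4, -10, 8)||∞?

max(|x_i - y_i|) = max(|-5 - 4|, |-4 - (-10)|, |8 - 8|) = max(9, 6, 0) = 9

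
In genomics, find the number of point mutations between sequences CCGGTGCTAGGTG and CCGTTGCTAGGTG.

Differing positions: 4. Hamming distance = 1.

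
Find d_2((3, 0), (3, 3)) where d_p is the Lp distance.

(Σ|x_i - y_i|^2)^(1/2) = (|3 - 3|^2 + |0 - 3|^2)^(1/2)
= (0^2 + 3^2)^(1/2) = (0 + 9)^(1/2) = (9)^(1/2) = 3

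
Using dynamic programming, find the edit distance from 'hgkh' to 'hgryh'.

Let D[i][j] be the edit distance between the first i characters of 'hgkh' and the first j characters of 'hgryh', with D[i][0] = i, D[0][j] = j, and D[i][j] = D[i-1][j-1] if the characters match, else 1 + min(D[i-1][j], D[i][j-1], D[i-1][j-1]). Filling the table (rows: prefixes of 'hgkh', columns: prefixes of 'hgryh'):
     ε  h  g  r  y  h
  ε  0  1  2  3  4  5
  h  1  0  1  2  3  4
  g  2  1  0  1  2  3
  k  3  2  1  1  2  3
  h  4  3  2  2  2  2
The bottom-right entry gives D[4][5] = 2, so no sequence of fewer than 2 edits works. Backtracking through the table gives one optimal edit sequence (2 edits):
  hgkh → hgrkh (ins r @3)
  hgrkh → hgryh (sub k→y @4)
Edit distance = 2.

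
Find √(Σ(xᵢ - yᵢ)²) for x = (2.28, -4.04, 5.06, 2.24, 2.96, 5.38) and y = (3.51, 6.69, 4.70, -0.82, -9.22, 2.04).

√(Σ(x_i - y_i)²) = √((2.28 - 3.51)² + (-4.04 - 6.69)² + (5.06 - 4.7)² + (2.24 - (-0.82))² + (2.96 - (-9.22))² + (5.38 - 2.04)²)
= √((-1.23)² + (-10.73)² + 0.36² + 3.06² + 12.18² + 3.34²) = √(1.5129 + 115.1329 + 0.1296 + 9.3636 + 148.3524 + 11.1556) = √285.647 ≈ 16.9011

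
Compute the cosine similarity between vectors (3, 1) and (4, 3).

With u = (3, 1), v = (4, 3):
u·v = 3·4 + 1·3 = 12 + 3 = 15.
|u| = √(3² + 1²) = √10, |v| = √(4² + 3²) = √25, so |u||v| = √(10·25) = √250.
cos θ = (u·v)/(|u||v|) = 15/√250 ≈ 0.9487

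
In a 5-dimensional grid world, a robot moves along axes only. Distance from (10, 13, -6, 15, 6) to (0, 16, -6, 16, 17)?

Σ|x_i - y_i| = |10 - 0| + |13 - 16| + |-6 - (-6)| + |15 - 16| + |6 - 17| = 10 + 3 + 0 + 1 + 11 = 25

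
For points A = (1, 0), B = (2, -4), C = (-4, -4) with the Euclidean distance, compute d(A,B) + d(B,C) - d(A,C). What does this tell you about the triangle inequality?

d(A,B) = √(1² + 4²) = √17 ≈ 4.1231, d(B,C) = √(6² + 0²) = √36 = 6, d(A,C) = √(5² + 4²) = √41 ≈ 6.4031.
d(A,B) + d(B,C) - d(A,C) = 4.1231 + 6 - 6.4031 = 10.1231 - 6.4031 = 3.72 (to 4 decimal places). This is ≥ 0, so the triangle inequality holds for these points.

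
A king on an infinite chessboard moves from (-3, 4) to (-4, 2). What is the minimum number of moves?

max(|x_i - y_i|) = max(|-3 - (-4)|, |4 - 2|) = max(1, 2) = 2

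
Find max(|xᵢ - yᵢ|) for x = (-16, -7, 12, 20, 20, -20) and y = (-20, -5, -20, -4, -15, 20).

max(|x_i - y_i|) = max(|-16 - (-20)|, |-7 - (-5)|, |12 - (-20)|, |20 - (-4)|, |20 - (-15)|, |-20 - 20|) = max(4, 2, 32, 24, 35, 40) = 40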